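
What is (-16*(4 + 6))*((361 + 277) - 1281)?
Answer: 102880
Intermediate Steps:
(-16*(4 + 6))*((361 + 277) - 1281) = (-16*10)*(638 - 1281) = -160*(-643) = 102880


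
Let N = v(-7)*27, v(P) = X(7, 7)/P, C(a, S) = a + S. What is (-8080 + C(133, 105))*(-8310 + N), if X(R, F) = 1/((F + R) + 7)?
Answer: 3193254558/49 ≈ 6.5168e+7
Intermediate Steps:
X(R, F) = 1/(7 + F + R)
C(a, S) = S + a
v(P) = 1/(21*P) (v(P) = 1/((7 + 7 + 7)*P) = 1/(21*P))
N = -9/49 (N = ((1/21)/(-7))*27 = ((1/21)*(-⅐))*27 = -1/147*27 = -9/49 ≈ -0.18367)
(-8080 + C(133, 105))*(-8310 + N) = (-8080 + (105 + 133))*(-8310 - 9/49) = (-8080 + 238)*(-407199/49) = -7842*(-407199/49) = 3193254558/49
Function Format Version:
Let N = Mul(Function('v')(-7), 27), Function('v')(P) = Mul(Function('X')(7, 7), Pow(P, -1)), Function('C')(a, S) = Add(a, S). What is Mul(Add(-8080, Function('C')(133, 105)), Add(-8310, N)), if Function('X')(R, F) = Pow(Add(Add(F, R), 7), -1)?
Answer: Rational(3193254558, 49) ≈ 6.5168e+7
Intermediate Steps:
Function('X')(R, F) = Pow(Add(7, F, R), -1)
Function('C')(a, S) = Add(S, a)
Function('v')(P) = Mul(Rational(1, 21), Pow(P, -1)) (Function('v')(P) = Mul(Pow(Add(7, 7, 7), -1), Pow(P, -1)) = Mul(Pow(21, -1), Pow(P, -1)) = Mul(Rational(1, 21), Pow(P, -1)))
N = Rational(-9, 49) (N = Mul(Mul(Rational(1, 21), Pow(-7, -1)), 27) = Mul(Mul(Rational(1, 21), Rational(-1, 7)), 27) = Mul(Rational(-1, 147), 27) = Rational(-9, 49) ≈ -0.18367)
Mul(Add(-8080, Function('C')(133, 105)), Add(-8310, N)) = Mul(Add(-8080, Add(105, 133)), Add(-8310, Rational(-9, 49))) = Mul(Add(-8080, 238), Rational(-407199, 49)) = Mul(-7842, Rational(-407199, 49)) = Rational(3193254558, 49)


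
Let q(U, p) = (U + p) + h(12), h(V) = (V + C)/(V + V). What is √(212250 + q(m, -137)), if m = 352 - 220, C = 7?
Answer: √30563394/12 ≈ 460.70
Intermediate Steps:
m = 132
h(V) = (7 + V)/(2*V) (h(V) = (V + 7)/(V + V) = (7 + V)/((2*V)) = (7 + V)*(1/(2*V)) = (7 + V)/(2*V))
q(U, p) = 19/24 + U + p (q(U, p) = (U + p) + (½)*(7 + 12)/12 = (U + p) + (½)*(1/12)*19 = (U + p) + 19/24 = 19/24 + U + p)
√(212250 + q(m, -137)) = √(212250 + (19/24 + 132 - 137)) = √(212250 - 101/24) = √(5093899/24) = √30563394/12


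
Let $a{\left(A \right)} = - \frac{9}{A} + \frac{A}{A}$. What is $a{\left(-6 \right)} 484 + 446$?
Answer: $1656$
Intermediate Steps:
$a{\left(A \right)} = 1 - \frac{9}{A}$ ($a{\left(A \right)} = - \frac{9}{A} + 1 = 1 - \frac{9}{A}$)
$a{\left(-6 \right)} 484 + 446 = \frac{-9 - 6}{-6} \cdot 484 + 446 = \left(- \frac{1}{6}\right) \left(-15\right) 484 + 446 = \frac{5}{2} \cdot 484 + 446 = 1210 + 446 = 1656$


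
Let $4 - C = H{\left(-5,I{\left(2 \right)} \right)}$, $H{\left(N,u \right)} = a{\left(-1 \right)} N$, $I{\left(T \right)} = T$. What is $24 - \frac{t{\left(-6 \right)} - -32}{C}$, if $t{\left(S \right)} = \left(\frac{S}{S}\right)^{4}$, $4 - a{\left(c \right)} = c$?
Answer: $\frac{663}{29} \approx 22.862$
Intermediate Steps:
$a{\left(c \right)} = 4 - c$
$t{\left(S \right)} = 1$ ($t{\left(S \right)} = 1^{4} = 1$)
$H{\left(N,u \right)} = 5 N$ ($H{\left(N,u \right)} = \left(4 - -1\right) N = \left(4 + 1\right) N = 5 N$)
$C = 29$ ($C = 4 - 5 \left(-5\right) = 4 - -25 = 4 + 25 = 29$)
$24 - \frac{t{\left(-6 \right)} - -32}{C} = 24 - \frac{1 - -32}{29} = 24 - \left(1 + 32\right) \frac{1}{29} = 24 - 33 \cdot \frac{1}{29} = 24 - \frac{33}{29} = \frac{663}{29}$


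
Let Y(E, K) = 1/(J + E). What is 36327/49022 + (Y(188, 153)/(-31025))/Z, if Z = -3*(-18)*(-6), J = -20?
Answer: 30673661507311/41393019880800 ≈ 0.74103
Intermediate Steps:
Y(E, K) = 1/(-20 + E)
Z = -324 (Z = 54*(-6) = -324)
36327/49022 + (Y(188, 153)/(-31025))/Z = 36327/49022 + (1/((-20 + 188)*(-31025)))/(-324) = 36327*(1/49022) + (-1/31025/168)*(-1/324) = 36327/49022 + ((1/168)*(-1/31025))*(-1/324) = 36327/49022 - 1/5212200*(-1/324) = 36327/49022 + 1/1688752800 = 30673661507311/41393019880800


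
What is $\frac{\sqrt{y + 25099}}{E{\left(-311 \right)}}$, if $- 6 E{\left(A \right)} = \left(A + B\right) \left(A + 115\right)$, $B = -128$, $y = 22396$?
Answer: $- \frac{3 \sqrt{47495}}{43022} \approx -0.015197$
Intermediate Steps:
$E{\left(A \right)} = - \frac{\left(-128 + A\right) \left(115 + A\right)}{6}$ ($E{\left(A \right)} = - \frac{\left(A - 128\right) \left(A + 115\right)}{6} = - \frac{\left(-128 + A\right) \left(115 + A\right)}{6}$)
$\frac{\sqrt{y + 25099}}{E{\left(-311 \right)}} = \frac{\sqrt{22396 + 25099}}{\frac{7360}{3} - \frac{\left(-311\right)^{2}}{6} + \frac{13}{6} \left(-311\right)} = \frac{\sqrt{47495}}{\frac{7360}{3} - \frac{96721}{6} - \frac{4043}{6}} = \frac{\sqrt{47495}}{- \frac{43022}{3}} = \sqrt{47495} \left(- \frac{3}{43022}\right) = - \frac{3 \sqrt{47495}}{43022}$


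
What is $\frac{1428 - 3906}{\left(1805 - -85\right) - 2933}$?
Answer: $\frac{354}{149} \approx 2.3758$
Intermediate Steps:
$\frac{1428 - 3906}{\left(1805 - -85\right) - 2933} = - \frac{2478}{\left(1805 + 85\right) - 2933} = - \frac{2478}{1890 - 2933} = - \frac{2478}{-1043} = \left(-2478\right) \left(- \frac{1}{1043}\right) = \frac{354}{149}$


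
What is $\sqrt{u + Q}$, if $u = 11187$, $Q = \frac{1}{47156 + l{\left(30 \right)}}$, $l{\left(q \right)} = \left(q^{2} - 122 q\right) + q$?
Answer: $\frac{\sqrt{22079440472438}}{44426} \approx 105.77$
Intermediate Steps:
$l{\left(q \right)} = q^{2} - 121 q$
$Q = \frac{1}{44426}$ ($Q = \frac{1}{47156 + 30 \left(-121 + 30\right)} = \frac{1}{47156 + 30 \left(-91\right)} = \frac{1}{47156 - 2730} = \frac{1}{44426} \approx 2.2509 \cdot 10^{-5}$)
$\sqrt{u + Q} = \sqrt{11187 + \frac{1}{44426}} = \sqrt{\frac{496993663}{44426}} = \frac{\sqrt{22079440472438}}{44426}$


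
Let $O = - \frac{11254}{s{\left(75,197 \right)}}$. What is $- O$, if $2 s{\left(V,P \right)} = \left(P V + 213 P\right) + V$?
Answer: $\frac{22508}{56811} \approx 0.39619$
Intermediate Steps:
$s{\left(V,P \right)} = \frac{V}{2} + \frac{213 P}{2} + \frac{P V}{2}$ ($s{\left(V,P \right)} = \frac{\left(P V + 213 P\right) + V}{2} = \frac{\left(213 P + P V\right) + V}{2} = \frac{V + 213 P + P V}{2} = \frac{V}{2} + \frac{213 P}{2} + \frac{P V}{2}$)
$O = - \frac{22508}{56811}$ ($O = - \frac{11254}{\frac{1}{2} \cdot 75 + \frac{213}{2} \cdot 197 + \frac{1}{2} \cdot 197 \cdot 75} = - \frac{11254}{\frac{75}{2} + \frac{41961}{2} + \frac{14775}{2}} = - \frac{11254}{\frac{56811}{2}} = \left(-11254\right) \frac{2}{56811} = - \frac{22508}{56811} \approx -0.39619$)
$- O = \left(-1\right) \left(- \frac{22508}{56811}\right) = \frac{22508}{56811}$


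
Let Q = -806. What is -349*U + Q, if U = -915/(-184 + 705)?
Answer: -100591/521 ≈ -193.07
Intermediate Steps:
U = -915/521 ≈ -1.7562
-349*U + Q = -349*(-915/521) - 806 = 319335/521 - 806 = -100591/521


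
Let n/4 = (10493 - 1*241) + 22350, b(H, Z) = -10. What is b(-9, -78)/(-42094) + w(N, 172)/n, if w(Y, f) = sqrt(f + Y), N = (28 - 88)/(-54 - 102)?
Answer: 5/21047 + 3*sqrt(3237)/1695304 ≈ 0.00033824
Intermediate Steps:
N = 5/13 (N = -60/(-156) = -60*(-1/156) = 5/13 ≈ 0.38462)
w(Y, f) = sqrt(Y + f)
n = 130408 (n = 4*((10493 - 1*241) + 22350) = 4*((10493 - 241) + 22350) = 4*(10252 + 22350) = 4*32602 = 130408)
b(-9, -78)/(-42094) + w(N, 172)/n = -10/(-42094) + sqrt(5/13 + 172)/130408 = -10*(-1/42094) + sqrt(2241/13)*(1/130408) = 5/21047 + (3*sqrt(3237)/13)*(1/130408) = 5/21047 + 3*sqrt(3237)/1695304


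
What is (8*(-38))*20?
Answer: -6080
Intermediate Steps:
(8*(-38))*20 = -304*20 = -6080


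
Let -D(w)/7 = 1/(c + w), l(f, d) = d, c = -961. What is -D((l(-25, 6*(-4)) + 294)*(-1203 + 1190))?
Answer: -7/4471 ≈ -0.0015656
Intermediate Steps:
D(w) = -7/(-961 + w)
-D((l(-25, 6*(-4)) + 294)*(-1203 + 1190)) = -(-7)/(-961 + (6*(-4) + 294)*(-1203 + 1190)) = -(-7)/(-961 + (-24 + 294)*(-13)) = -(-7)/(-961 + 270*(-13)) = -(-7)/(-961 - 3510) = -(-7)/(-4471) = -(-7)*(-1)/4471 = -1*7/4471 = -7/4471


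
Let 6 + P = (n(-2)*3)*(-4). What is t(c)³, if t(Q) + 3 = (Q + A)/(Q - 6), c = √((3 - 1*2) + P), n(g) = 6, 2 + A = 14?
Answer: 16*(-299*√77 + 45*I)/(-1170*I + 31*√77) ≈ -8.498 - 33.904*I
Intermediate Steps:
A = 12 (A = -2 + 14 = 12)
P = -78 (P = -6 + (6*3)*(-4) = -6 + 18*(-4) = -6 - 72 = -78)
c = I*√77 (c = √((3 - 1*2) - 78) = √((3 - 2) - 78) = √(1 - 78) = √(-77) = I*√77 ≈ 8.775*I)
t(Q) = -3 + (12 + Q)/(-6 + Q) (t(Q) = -3 + (Q + 12)/(Q - 6) = -3 + (12 + Q)/(-6 + Q))
t(c)³ = (2*(15 - I*√77)/(-6 + I*√77))³ = 8*(15 - I*√77)³/(-6 + I*√77)³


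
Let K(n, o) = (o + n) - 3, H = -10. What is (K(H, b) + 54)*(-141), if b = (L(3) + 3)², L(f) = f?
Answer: -10857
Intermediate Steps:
b = 36 (b = (3 + 3)² = 6² = 36)
K(n, o) = -3 + n + o (K(n, o) = (n + o) - 3 = -3 + n + o)
(K(H, b) + 54)*(-141) = ((-3 - 10 + 36) + 54)*(-141) = (23 + 54)*(-141) = 77*(-141) = -10857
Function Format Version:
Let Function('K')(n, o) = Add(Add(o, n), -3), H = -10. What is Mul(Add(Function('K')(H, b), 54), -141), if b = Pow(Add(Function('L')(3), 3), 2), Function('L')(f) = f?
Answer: -10857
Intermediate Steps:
b = 36 (b = Pow(Add(3, 3), 2) = Pow(6, 2) = 36)
Function('K')(n, o) = Add(-3, n, o) (Function('K')(n, o) = Add(Add(n, o), -3) = Add(-3, n, o))
Mul(Add(Function('K')(H, b), 54), -141) = Mul(Add(Add(-3, -10, 36), 54), -141) = Mul(Add(23, 54), -141) = Mul(77, -141) = -10857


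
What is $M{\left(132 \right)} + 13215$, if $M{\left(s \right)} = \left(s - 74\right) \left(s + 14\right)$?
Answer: $21683$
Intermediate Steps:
$M{\left(s \right)} = \left(-74 + s\right) \left(14 + s\right)$
$M{\left(132 \right)} + 13215 = \left(-1036 + 132^{2} - 7920\right) + 13215 = \left(-1036 + 17424 - 7920\right) + 13215 = 8468 + 13215 = 21683$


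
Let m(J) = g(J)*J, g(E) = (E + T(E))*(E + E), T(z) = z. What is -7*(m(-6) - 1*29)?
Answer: 6251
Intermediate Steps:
g(E) = 4*E² (g(E) = (E + E)*(E + E) = (2*E)*(2*E) = 4*E²)
m(J) = 4*J³ (m(J) = (4*J²)*J = 4*J³)
-7*(m(-6) - 1*29) = -7*(4*(-6)³ - 1*29) = -7*(4*(-216) - 29) = -7*(-864 - 29) = -7*(-893) = 6251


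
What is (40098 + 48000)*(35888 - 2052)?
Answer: 2980883928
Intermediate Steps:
(40098 + 48000)*(35888 - 2052) = 88098*33836 = 2980883928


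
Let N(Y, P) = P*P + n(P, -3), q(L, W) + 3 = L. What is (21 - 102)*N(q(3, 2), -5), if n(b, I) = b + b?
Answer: -1215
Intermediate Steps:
n(b, I) = 2*b
q(L, W) = -3 + L
N(Y, P) = P² + 2*P (N(Y, P) = P*P + 2*P = P² + 2*P)
(21 - 102)*N(q(3, 2), -5) = (21 - 102)*(-5*(2 - 5)) = -(-405)*(-3) = -81*15 = -1215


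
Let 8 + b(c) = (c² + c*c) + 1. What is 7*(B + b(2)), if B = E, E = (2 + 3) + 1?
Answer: 49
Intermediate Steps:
E = 6 (E = 5 + 1 = 6)
B = 6
b(c) = -7 + 2*c² (b(c) = -8 + ((c² + c*c) + 1) = -8 + ((c² + c²) + 1) = -8 + (2*c² + 1) = -8 + (1 + 2*c²) = -7 + 2*c²)
7*(B + b(2)) = 7*(6 + (-7 + 2*2²)) = 7*(6 + (-7 + 2*4)) = 7*(6 + (-7 + 8)) = 7*(6 + 1) = 7*7 = 49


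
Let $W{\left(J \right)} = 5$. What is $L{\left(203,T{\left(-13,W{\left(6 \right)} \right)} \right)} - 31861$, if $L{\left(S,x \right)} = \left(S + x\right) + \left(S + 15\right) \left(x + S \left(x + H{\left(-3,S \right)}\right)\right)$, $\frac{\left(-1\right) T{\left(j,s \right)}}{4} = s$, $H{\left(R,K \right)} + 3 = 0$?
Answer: $-1053880$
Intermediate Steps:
$H{\left(R,K \right)} = -3$ ($H{\left(R,K \right)} = -3 + 0 = -3$)
$T{\left(j,s \right)} = - 4 s$
$L{\left(S,x \right)} = S + x + \left(15 + S\right) \left(x + S \left(-3 + x\right)\right)$ ($L{\left(S,x \right)} = \left(S + x\right) + \left(S + 15\right) \left(x + S \left(x - 3\right)\right) = \left(S + x\right) + \left(15 + S\right) \left(x + S \left(-3 + x\right)\right) = S + x + \left(15 + S\right) \left(x + S \left(-3 + x\right)\right)$)
$L{\left(203,T{\left(-13,W{\left(6 \right)} \right)} \right)} - 31861 = \left(\left(-44\right) 203 - 3 \cdot 203^{2} + 16 \left(\left(-4\right) 5\right) + \left(-4\right) 5 \cdot 203^{2} + 16 \cdot 203 \left(\left(-4\right) 5\right)\right) - 31861 = \left(-8932 - 123627 + 16 \left(-20\right) - 824180 + 16 \cdot 203 \left(-20\right)\right) - 31861 = \left(-8932 - 123627 - 320 - 824180 - 64960\right) - 31861 = -1022019 - 31861 = -1053880$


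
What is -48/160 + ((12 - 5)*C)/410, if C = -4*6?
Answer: -291/410 ≈ -0.70976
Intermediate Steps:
C = -24
-48/160 + ((12 - 5)*C)/410 = -48/160 + ((12 - 5)*(-24))/410 = -48*1/160 + (7*(-24))*(1/410) = -3/10 - 168*1/410 = -3/10 - 84/205 = -291/410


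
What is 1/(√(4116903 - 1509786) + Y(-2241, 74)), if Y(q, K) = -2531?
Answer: -2531/3798844 - √2607117/3798844 ≈ -0.0010913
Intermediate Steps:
1/(√(4116903 - 1509786) + Y(-2241, 74)) = 1/(√(4116903 - 1509786) - 2531) = 1/(√2607117 - 2531) = 1/(-2531 + √2607117)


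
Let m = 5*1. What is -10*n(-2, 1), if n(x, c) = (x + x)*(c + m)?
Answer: 240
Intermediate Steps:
m = 5
n(x, c) = 2*x*(5 + c) (n(x, c) = (x + x)*(c + 5) = (2*x)*(5 + c) = 2*x*(5 + c))
-10*n(-2, 1) = -20*(-2)*(5 + 1) = -20*(-2)*6 = -10*(-24) = 240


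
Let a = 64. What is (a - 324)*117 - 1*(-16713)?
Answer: -13707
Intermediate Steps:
(a - 324)*117 - 1*(-16713) = (64 - 324)*117 - 1*(-16713) = -260*117 + 16713 = -30420 + 16713 = -13707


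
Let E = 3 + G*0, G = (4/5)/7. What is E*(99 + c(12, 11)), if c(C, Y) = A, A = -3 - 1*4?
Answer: 276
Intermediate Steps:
G = 4/35 (G = (4*(1/5))*(1/7) = (4/5)*(1/7) = 4/35 ≈ 0.11429)
E = 3 (E = 3 + (4/35)*0 = 3 + 0 = 3)
A = -7 (A = -3 - 4 = -7)
c(C, Y) = -7
E*(99 + c(12, 11)) = 3*(99 - 7) = 3*92 = 276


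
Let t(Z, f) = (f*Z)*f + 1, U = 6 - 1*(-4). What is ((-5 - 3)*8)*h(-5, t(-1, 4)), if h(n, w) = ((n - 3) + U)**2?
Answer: -256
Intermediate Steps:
U = 10 (U = 6 + 4 = 10)
t(Z, f) = 1 + Z*f**2 (t(Z, f) = (Z*f)*f + 1 = Z*f**2 + 1 = 1 + Z*f**2)
h(n, w) = (7 + n)**2 (h(n, w) = ((n - 3) + 10)**2 = ((-3 + n) + 10)**2 = (7 + n)**2)
((-5 - 3)*8)*h(-5, t(-1, 4)) = ((-5 - 3)*8)*(7 - 5)**2 = -8*8*2**2 = -64*4 = -256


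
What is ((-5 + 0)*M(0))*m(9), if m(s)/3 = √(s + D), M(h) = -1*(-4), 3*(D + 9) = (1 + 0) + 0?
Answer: -20*√3 ≈ -34.641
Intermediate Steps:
D = -26/3 (D = -9 + ((1 + 0) + 0)/3 = -9 + (1 + 0)/3 = -9 + (⅓)*1 = -9 + ⅓ = -26/3 ≈ -8.6667)
M(h) = 4
m(s) = 3*√(-26/3 + s) (m(s) = 3*√(s - 26/3) = 3*√(-26/3 + s))
((-5 + 0)*M(0))*m(9) = ((-5 + 0)*4)*√(-78 + 9*9) = (-5*4)*√(-78 + 81) = -20*√3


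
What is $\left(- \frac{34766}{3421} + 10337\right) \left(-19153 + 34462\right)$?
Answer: $\frac{540838051299}{3421} \approx 1.5809 \cdot 10^{8}$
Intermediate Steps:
$\left(- \frac{34766}{3421} + 10337\right) \left(-19153 + 34462\right) = \left(\left(-34766\right) \frac{1}{3421} + 10337\right) 15309 = \left(- \frac{34766}{3421} + 10337\right) 15309 = \frac{35328111}{3421} \cdot 15309 = \frac{540838051299}{3421}$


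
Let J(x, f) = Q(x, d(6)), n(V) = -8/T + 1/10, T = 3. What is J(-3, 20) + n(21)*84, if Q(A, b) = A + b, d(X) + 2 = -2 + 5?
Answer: -1088/5 ≈ -217.60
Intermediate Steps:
d(X) = 1 (d(X) = -2 + (-2 + 5) = -2 + 3 = 1)
n(V) = -77/30 (n(V) = -8/3 + 1/10 = -8*⅓ + 1*(⅒) = -8/3 + ⅒ = -77/30)
J(x, f) = 1 + x (J(x, f) = x + 1 = 1 + x)
J(-3, 20) + n(21)*84 = (1 - 3) - 77/30*84 = -2 - 1078/5 = -1088/5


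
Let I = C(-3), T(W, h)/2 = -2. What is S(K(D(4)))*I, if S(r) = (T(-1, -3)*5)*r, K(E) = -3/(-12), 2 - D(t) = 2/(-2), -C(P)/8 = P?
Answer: -120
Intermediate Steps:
T(W, h) = -4 (T(W, h) = 2*(-2) = -4)
C(P) = -8*P
I = 24 (I = -8*(-3) = 24)
D(t) = 3 (D(t) = 2 - 2/(-2) = 2 - 2*(-1)/2 = 2 - 1*(-1) = 2 + 1 = 3)
K(E) = ¼ (K(E) = -3*(-1/12) = ¼)
S(r) = -20*r (S(r) = (-4*5)*r = -20*r)
S(K(D(4)))*I = -20*¼*24 = -5*24 = -120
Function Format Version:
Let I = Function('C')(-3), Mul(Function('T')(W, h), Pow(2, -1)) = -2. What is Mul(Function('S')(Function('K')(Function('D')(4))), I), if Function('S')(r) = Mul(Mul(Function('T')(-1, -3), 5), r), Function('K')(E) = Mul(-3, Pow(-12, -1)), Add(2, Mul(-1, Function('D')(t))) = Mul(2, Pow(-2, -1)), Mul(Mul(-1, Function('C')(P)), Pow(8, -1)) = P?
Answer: -120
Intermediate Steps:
Function('T')(W, h) = -4 (Function('T')(W, h) = Mul(2, -2) = -4)
Function('C')(P) = Mul(-8, P)
I = 24 (I = Mul(-8, -3) = 24)
Function('D')(t) = 3 (Function('D')(t) = Add(2, Mul(-1, Mul(2, Pow(-2, -1)))) = Add(2, Mul(-1, Mul(2, Rational(-1, 2)))) = Add(2, Mul(-1, -1)) = Add(2, 1) = 3)
Function('K')(E) = Rational(1, 4) (Function('K')(E) = Mul(-3, Rational(-1, 12)) = Rational(1, 4))
Function('S')(r) = Mul(-20, r) (Function('S')(r) = Mul(Mul(-4, 5), r) = Mul(-20, r))
Mul(Function('S')(Function('K')(Function('D')(4))), I) = Mul(Mul(-20, Rational(1, 4)), 24) = Mul(-5, 24) = -120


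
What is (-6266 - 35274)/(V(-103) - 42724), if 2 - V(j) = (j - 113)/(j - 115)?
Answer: 2263930/2328403 ≈ 0.97231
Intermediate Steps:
V(j) = 2 - (-113 + j)/(-115 + j) (V(j) = 2 - (j - 113)/(j - 115) = 2 - (-113 + j)/(-115 + j))
(-6266 - 35274)/(V(-103) - 42724) = (-6266 - 35274)/((-117 - 103)/(-115 - 103) - 42724) = -41540/(-220/(-218) - 42724) = -41540/(-1/218*(-220) - 42724) = -41540/(110/109 - 42724) = -41540/(-4656806/109) = -41540*(-109/4656806) = 2263930/2328403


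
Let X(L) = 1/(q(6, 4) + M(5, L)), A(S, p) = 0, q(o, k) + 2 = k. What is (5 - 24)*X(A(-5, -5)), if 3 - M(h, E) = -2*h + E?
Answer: -19/15 ≈ -1.2667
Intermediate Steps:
M(h, E) = 3 - E + 2*h (M(h, E) = 3 - (-2*h + E) = 3 - (E - 2*h) = 3 + (-E + 2*h) = 3 - E + 2*h)
q(o, k) = -2 + k
X(L) = 1/(15 - L) (X(L) = 1/((-2 + 4) + (3 - L + 2*5)) = 1/(2 + (3 - L + 10)) = 1/(2 + (13 - L)) = 1/(15 - L))
(5 - 24)*X(A(-5, -5)) = (5 - 24)*(-1/(-15 + 0)) = -(-19)/(-15) = -(-19)*(-1)/15 = -19*1/15 = -19/15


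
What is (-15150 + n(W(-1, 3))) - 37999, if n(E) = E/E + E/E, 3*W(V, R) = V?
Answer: -53147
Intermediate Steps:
W(V, R) = V/3
n(E) = 2 (n(E) = 1 + 1 = 2)
(-15150 + n(W(-1, 3))) - 37999 = (-15150 + 2) - 37999 = -15148 - 37999 = -53147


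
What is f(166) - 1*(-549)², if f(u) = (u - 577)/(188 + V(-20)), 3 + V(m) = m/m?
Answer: -18686999/62 ≈ -3.0140e+5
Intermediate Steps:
V(m) = -2 (V(m) = -3 + m/m = -3 + 1 = -2)
f(u) = -577/186 + u/186 (f(u) = (u - 577)/(188 - 2) = (-577 + u)/186 = (-577 + u)*(1/186) = -577/186 + u/186)
f(166) - 1*(-549)² = (-577/186 + (1/186)*166) - 1*(-549)² = (-577/186 + 83/93) - 1*301401 = -137/62 - 301401 = -18686999/62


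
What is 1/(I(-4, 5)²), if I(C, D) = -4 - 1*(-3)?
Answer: 1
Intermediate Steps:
I(C, D) = -1 (I(C, D) = -4 + 3 = -1)
1/(I(-4, 5)²) = 1/((-1)²) = 1/1 = 1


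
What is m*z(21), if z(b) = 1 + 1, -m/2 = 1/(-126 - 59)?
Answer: 4/185 ≈ 0.021622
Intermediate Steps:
m = 2/185 (m = -2/(-126 - 59) = -2/(-185) = -2*(-1/185) = 2/185 ≈ 0.010811)
z(b) = 2
m*z(21) = (2/185)*2 = 4/185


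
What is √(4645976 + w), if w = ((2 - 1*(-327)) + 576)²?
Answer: √5465001 ≈ 2337.7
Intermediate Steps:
w = 819025 (w = ((2 + 327) + 576)² = (329 + 576)² = 905² = 819025)
√(4645976 + w) = √(4645976 + 819025) = √5465001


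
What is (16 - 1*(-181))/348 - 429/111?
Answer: -42475/12876 ≈ -3.2988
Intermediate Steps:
(16 - 1*(-181))/348 - 429/111 = (16 + 181)*(1/348) - 429*1/111 = 197*(1/348) - 143/37 = 197/348 - 143/37 = -42475/12876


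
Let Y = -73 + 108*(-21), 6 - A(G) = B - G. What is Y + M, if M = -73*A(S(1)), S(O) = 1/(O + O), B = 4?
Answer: -5047/2 ≈ -2523.5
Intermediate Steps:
S(O) = 1/(2*O)
A(G) = 2 + G (A(G) = 6 - (4 - G) = 6 + (-4 + G) = 2 + G)
Y = -2341 (Y = -73 - 2268 = -2341)
M = -365/2 (M = -73*(2 + (1/2)/1) = -73*(2 + (1/2)*1) = -73*(2 + 1/2) = -73*5/2 = -365/2 ≈ -182.50)
Y + M = -2341 - 365/2 = -5047/2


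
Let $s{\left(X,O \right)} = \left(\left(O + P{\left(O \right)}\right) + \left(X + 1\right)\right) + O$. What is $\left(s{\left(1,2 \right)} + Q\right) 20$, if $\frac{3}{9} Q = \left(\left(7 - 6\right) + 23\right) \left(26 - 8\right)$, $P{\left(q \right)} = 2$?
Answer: $26080$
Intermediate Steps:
$s{\left(X,O \right)} = 3 + X + 2 O$ ($s{\left(X,O \right)} = \left(\left(O + 2\right) + \left(X + 1\right)\right) + O = \left(\left(2 + O\right) + \left(1 + X\right)\right) + O = \left(3 + O + X\right) + O = 3 + X + 2 O$)
$Q = 1296$ ($Q = 3 \left(\left(7 - 6\right) + 23\right) \left(26 - 8\right) = 3 \left(\left(7 - 6\right) + 23\right) 18 = 3 \left(1 + 23\right) 18 = 3 \cdot 24 \cdot 18 = 3 \cdot 432 = 1296$)
$\left(s{\left(1,2 \right)} + Q\right) 20 = \left(\left(3 + 1 + 2 \cdot 2\right) + 1296\right) 20 = \left(\left(3 + 1 + 4\right) + 1296\right) 20 = \left(8 + 1296\right) 20 = 1304 \cdot 20 = 26080$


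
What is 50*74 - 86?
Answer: 3614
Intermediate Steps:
50*74 - 86 = 3700 - 86 = 3614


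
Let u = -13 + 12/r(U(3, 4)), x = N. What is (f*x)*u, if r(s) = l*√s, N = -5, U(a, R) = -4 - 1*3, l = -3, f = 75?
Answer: 4875 - 1500*I*√7/7 ≈ 4875.0 - 566.95*I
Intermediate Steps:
U(a, R) = -7 (U(a, R) = -4 - 3 = -7)
r(s) = -3*√s
x = -5
u = -13 + 4*I*√7/7 (u = -13 + 12/((-3*I*√7)) = -13 + 12*(I*√7/21) = -13 + 4*I*√7/7 ≈ -13.0 + 1.5119*I)
(f*x)*u = (75*(-5))*(-13 + 4*I*√7/7) = -375*(-13 + 4*I*√7/7) = 4875 - 1500*I*√7/7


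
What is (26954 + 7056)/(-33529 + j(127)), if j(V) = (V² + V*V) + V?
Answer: -17005/572 ≈ -29.729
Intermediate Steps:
j(V) = V + 2*V² (j(V) = (V² + V²) + V = 2*V² + V = V + 2*V²)
(26954 + 7056)/(-33529 + j(127)) = (26954 + 7056)/(-33529 + 127*(1 + 2*127)) = 34010/(-33529 + 127*(1 + 254)) = 34010/(-33529 + 127*255) = 34010/(-33529 + 32385) = 34010/(-1144) = 34010*(-1/1144) = -17005/572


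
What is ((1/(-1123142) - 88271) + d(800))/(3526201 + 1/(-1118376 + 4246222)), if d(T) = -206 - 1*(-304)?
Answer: -154876545151221341/6193798877018096837 ≈ -0.025005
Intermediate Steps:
d(T) = 98 (d(T) = -206 + 304 = 98)
((1/(-1123142) - 88271) + d(800))/(3526201 + 1/(-1118376 + 4246222)) = ((1/(-1123142) - 88271) + 98)/(3526201 + 1/(-1118376 + 4246222)) = ((-1/1123142 - 88271) + 98)/(3526201 + 1/3127846) = (-99140867483/1123142 + 98)/(3526201 + 1/3127846) = -99030799567/(1123142*11029413693047/3127846) = -99030799567/1123142*3127846/11029413693047 = -154876545151221341/6193798877018096837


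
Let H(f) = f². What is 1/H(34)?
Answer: 1/1156 ≈ 0.00086505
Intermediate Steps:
1/H(34) = 1/(34²) = 1/1156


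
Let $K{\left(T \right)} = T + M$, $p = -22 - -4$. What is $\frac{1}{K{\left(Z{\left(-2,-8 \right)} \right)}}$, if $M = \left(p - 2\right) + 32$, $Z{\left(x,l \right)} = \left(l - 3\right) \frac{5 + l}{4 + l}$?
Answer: $\frac{4}{15} \approx 0.26667$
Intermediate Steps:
$p = -18$ ($p = -22 + 4 = -18$)
$Z{\left(x,l \right)} = \frac{\left(-3 + l\right) \left(5 + l\right)}{4 + l}$ ($Z{\left(x,l \right)} = \left(-3 + l\right) \frac{5 + l}{4 + l} = \frac{\left(-3 + l\right) \left(5 + l\right)}{4 + l}$)
$M = 12$ ($M = \left(-18 - 2\right) + 32 = -20 + 32 = 12$)
$K{\left(T \right)} = 12 + T$ ($K{\left(T \right)} = T + 12 = 12 + T$)
$\frac{1}{K{\left(Z{\left(-2,-8 \right)} \right)}} = \frac{1}{12 + \frac{-15 + \left(-8\right)^{2} + 2 \left(-8\right)}{4 - 8}} = \frac{1}{12 + \frac{-15 + 64 - 16}{-4}} = \frac{1}{12 - \frac{33}{4}} = \frac{1}{\frac{15}{4}} = \frac{4}{15}$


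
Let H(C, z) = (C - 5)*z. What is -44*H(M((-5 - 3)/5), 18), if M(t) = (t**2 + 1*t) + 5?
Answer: -19008/25 ≈ -760.32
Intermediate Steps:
M(t) = 5 + t + t**2 (M(t) = (t**2 + t) + 5 = (t + t**2) + 5 = 5 + t + t**2)
H(C, z) = z*(-5 + C) (H(C, z) = (-5 + C)*z = z*(-5 + C))
-44*H(M((-5 - 3)/5), 18) = -792*(-5 + (5 + (-5 - 3)/5 + ((-5 - 3)/5)**2)) = -792*(-5 + (5 - 8*1/5 + (-8*1/5)**2)) = -792*(-5 + (5 - 8/5 + (-8/5)**2)) = -792*(-5 + (5 - 8/5 + 64/25)) = -792*(-5 + 149/25) = -792*24/25 = -44*432/25 = -19008/25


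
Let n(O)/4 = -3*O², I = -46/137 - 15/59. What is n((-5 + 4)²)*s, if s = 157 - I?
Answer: -15285600/8083 ≈ -1891.1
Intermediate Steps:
I = -4769/8083 (I = -46*1/137 - 15*1/59 = -46/137 - 15/59 = -4769/8083 ≈ -0.59000)
n(O) = -12*O² (n(O) = 4*(-3*O²) = -12*O²)
s = 1273800/8083 (s = 157 - 1*(-4769/8083) = 157 + 4769/8083 = 1273800/8083 ≈ 157.59)
n((-5 + 4)²)*s = -12*(-5 + 4)⁴*(1273800/8083) = -12*((-1)²)²*(1273800/8083) = -12*1²*(1273800/8083) = -12*1*(1273800/8083) = -12*1273800/8083 = -15285600/8083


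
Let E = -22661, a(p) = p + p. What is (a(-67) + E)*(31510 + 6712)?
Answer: -871270490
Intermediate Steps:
a(p) = 2*p
(a(-67) + E)*(31510 + 6712) = (2*(-67) - 22661)*(31510 + 6712) = (-134 - 22661)*38222 = -22795*38222 = -871270490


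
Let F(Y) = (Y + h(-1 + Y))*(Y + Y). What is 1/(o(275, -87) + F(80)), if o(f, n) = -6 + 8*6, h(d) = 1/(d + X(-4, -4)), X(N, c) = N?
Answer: 15/192662 ≈ 7.7857e-5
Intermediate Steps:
h(d) = 1/(-4 + d) (h(d) = 1/(d - 4) = 1/(-4 + d))
o(f, n) = 42 (o(f, n) = -6 + 48 = 42)
F(Y) = 2*Y*(Y + 1/(-5 + Y)) (F(Y) = (Y + 1/(-4 + (-1 + Y)))*(Y + Y) = (Y + 1/(-5 + Y))*(2*Y) = 2*Y*(Y + 1/(-5 + Y)))
1/(o(275, -87) + F(80)) = 1/(42 + 2*80*(1 + 80*(-5 + 80))/(-5 + 80)) = 1/(42 + 2*80*(1 + 80*75)/75) = 1/(42 + 2*80*(1/75)*(1 + 6000)) = 1/(42 + 2*80*(1/75)*6001) = 1/(42 + 192032/15) = 1/(192662/15) = 15/192662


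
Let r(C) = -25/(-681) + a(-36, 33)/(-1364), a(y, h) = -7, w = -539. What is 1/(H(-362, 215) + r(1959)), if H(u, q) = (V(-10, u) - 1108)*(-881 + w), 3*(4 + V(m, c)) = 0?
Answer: 928884/1466745030227 ≈ 6.3330e-7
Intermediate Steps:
V(m, c) = -4 (V(m, c) = -4 + (1/3)*0 = -4 + 0 = -4)
r(C) = 38867/928884 (r(C) = -25/(-681) - 7/(-1364) = -25*(-1/681) - 7*(-1/1364) = 25/681 + 7/1364 = 38867/928884)
H(u, q) = 1579040 (H(u, q) = (-4 - 1108)*(-881 - 539) = -1112*(-1420) = 1579040)
1/(H(-362, 215) + r(1959)) = 1/(1579040 + 38867/928884) = 1/(1466745030227/928884) = 928884/1466745030227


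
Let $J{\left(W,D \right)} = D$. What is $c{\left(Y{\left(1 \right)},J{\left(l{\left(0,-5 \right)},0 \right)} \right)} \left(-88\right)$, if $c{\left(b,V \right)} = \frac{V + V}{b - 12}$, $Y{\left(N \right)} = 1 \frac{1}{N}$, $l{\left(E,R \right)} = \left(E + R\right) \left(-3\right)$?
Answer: $0$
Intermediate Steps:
$l{\left(E,R \right)} = - 3 E - 3 R$
$Y{\left(N \right)} = \frac{1}{N}$
$c{\left(b,V \right)} = \frac{2 V}{-12 + b}$
$c{\left(Y{\left(1 \right)},J{\left(l{\left(0,-5 \right)},0 \right)} \right)} \left(-88\right) = 2 \cdot 0 \frac{1}{-12 + 1^{-1}} \left(-88\right) = 2 \cdot 0 \frac{1}{-12 + 1} \left(-88\right) = 2 \cdot 0 \frac{1}{-11} \left(-88\right) = 2 \cdot 0 \left(- \frac{1}{11}\right) \left(-88\right) = 0 \left(-88\right) = 0$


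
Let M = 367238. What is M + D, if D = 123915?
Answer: 491153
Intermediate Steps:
M + D = 367238 + 123915 = 491153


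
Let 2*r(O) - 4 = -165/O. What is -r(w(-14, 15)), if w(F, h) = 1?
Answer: 161/2 ≈ 80.500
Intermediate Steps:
r(O) = 2 - 165/(2*O) (r(O) = 2 + (-165/O)/2 = 2 - 165/(2*O))
-r(w(-14, 15)) = -(2 - 165/2/1) = -(2 - 165/2*1) = -(2 - 165/2) = -1*(-161/2) = 161/2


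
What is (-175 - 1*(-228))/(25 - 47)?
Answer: -53/22 ≈ -2.4091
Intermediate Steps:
(-175 - 1*(-228))/(25 - 47) = (-175 + 228)/(-22) = -1/22*53 = -53/22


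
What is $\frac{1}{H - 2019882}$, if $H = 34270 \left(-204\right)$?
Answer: $- \frac{1}{9010962} \approx -1.1098 \cdot 10^{-7}$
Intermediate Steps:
$H = -6991080$
$\frac{1}{H - 2019882} = \frac{1}{-6991080 - 2019882} = \frac{1}{-9010962} = - \frac{1}{9010962}$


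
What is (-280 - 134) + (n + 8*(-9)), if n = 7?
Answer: -479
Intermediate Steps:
(-280 - 134) + (n + 8*(-9)) = (-280 - 134) + (7 + 8*(-9)) = -414 + (7 - 72) = -414 - 65 = -479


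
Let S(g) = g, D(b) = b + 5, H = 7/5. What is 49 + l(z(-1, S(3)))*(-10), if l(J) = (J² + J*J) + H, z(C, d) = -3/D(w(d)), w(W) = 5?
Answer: 166/5 ≈ 33.200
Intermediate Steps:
H = 7/5 (H = 7*(⅕) = 7/5 ≈ 1.4000)
D(b) = 5 + b
z(C, d) = -3/10 (z(C, d) = -3/(5 + 5) = -3/10)
l(J) = 7/5 + 2*J² (l(J) = (J² + J*J) + 7/5 = (J² + J²) + 7/5 = 2*J² + 7/5 = 7/5 + 2*J²)
49 + l(z(-1, S(3)))*(-10) = 49 + (7/5 + 2*(-3/10)²)*(-10) = 49 + (7/5 + 2*(9/100))*(-10) = 49 + (7/5 + 9/50)*(-10) = 49 + (79/50)*(-10) = 49 - 79/5 = 166/5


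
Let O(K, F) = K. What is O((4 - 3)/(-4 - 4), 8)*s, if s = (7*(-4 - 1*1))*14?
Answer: 245/4 ≈ 61.250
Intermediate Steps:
s = -490 (s = (7*(-4 - 1))*14 = (7*(-5))*14 = -35*14 = -490)
O((4 - 3)/(-4 - 4), 8)*s = ((4 - 3)/(-4 - 4))*(-490) = (1/(-8))*(-490) = (1*(-⅛))*(-490) = -⅛*(-490) = 245/4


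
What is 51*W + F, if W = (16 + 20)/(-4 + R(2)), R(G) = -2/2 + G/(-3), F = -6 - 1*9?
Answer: -339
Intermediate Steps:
F = -15 (F = -6 - 9 = -15)
R(G) = -1 - G/3 (R(G) = -2*1/2 + G*(-1/3) = -1 - G/3)
W = -108/17 (W = (16 + 20)/(-4 + (-1 - 1/3*2)) = 36/(-4 + (-1 - 2/3)) = 36/(-4 - 5/3) = 36/(-17/3) = 36*(-3/17) = -108/17 ≈ -6.3529)
51*W + F = 51*(-108/17) - 15 = -324 - 15 = -339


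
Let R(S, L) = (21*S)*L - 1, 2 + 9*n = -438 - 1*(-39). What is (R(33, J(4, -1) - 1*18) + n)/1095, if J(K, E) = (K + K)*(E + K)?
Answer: 37012/9855 ≈ 3.7557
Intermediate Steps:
n = -401/9 (n = -2/9 + (-438 - 1*(-39))/9 = -2/9 + (-438 + 39)/9 = -2/9 + (1/9)*(-399) = -2/9 - 133/3 = -401/9 ≈ -44.556)
J(K, E) = 2*K*(E + K) (J(K, E) = (2*K)*(E + K) = 2*K*(E + K))
R(S, L) = -1 + 21*L*S (R(S, L) = 21*L*S - 1 = -1 + 21*L*S)
(R(33, J(4, -1) - 1*18) + n)/1095 = ((-1 + 21*(2*4*(-1 + 4) - 1*18)*33) - 401/9)/1095 = ((-1 + 21*(2*4*3 - 18)*33) - 401/9)/1095 = ((-1 + 21*(24 - 18)*33) - 401/9)/1095 = ((-1 + 21*6*33) - 401/9)/1095 = ((-1 + 4158) - 401/9)/1095 = (4157 - 401/9)/1095 = (1/1095)*(37012/9) = 37012/9855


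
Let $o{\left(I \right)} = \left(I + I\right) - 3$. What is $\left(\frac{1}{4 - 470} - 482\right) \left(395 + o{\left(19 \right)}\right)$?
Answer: $- \frac{48291795}{233} \approx -2.0726 \cdot 10^{5}$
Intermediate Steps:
$o{\left(I \right)} = -3 + 2 I$ ($o{\left(I \right)} = 2 I - 3 = -3 + 2 I$)
$\left(\frac{1}{4 - 470} - 482\right) \left(395 + o{\left(19 \right)}\right) = \left(\frac{1}{4 - 470} - 482\right) \left(395 + \left(-3 + 2 \cdot 19\right)\right) = \left(\frac{1}{-466} - 482\right) \left(395 + \left(-3 + 38\right)\right) = \left(- \frac{1}{466} - 482\right) \left(395 + 35\right) = \left(- \frac{224613}{466}\right) 430 = - \frac{48291795}{233}$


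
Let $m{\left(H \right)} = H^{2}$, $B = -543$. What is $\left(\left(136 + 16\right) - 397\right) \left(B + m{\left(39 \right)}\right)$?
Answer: $-239610$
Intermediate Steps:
$\left(\left(136 + 16\right) - 397\right) \left(B + m{\left(39 \right)}\right) = \left(\left(136 + 16\right) - 397\right) \left(-543 + 39^{2}\right) = \left(152 - 397\right) \left(-543 + 1521\right) = \left(-245\right) 978 = -239610$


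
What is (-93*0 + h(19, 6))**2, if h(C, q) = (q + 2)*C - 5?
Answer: 21609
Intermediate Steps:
h(C, q) = -5 + C*(2 + q) (h(C, q) = (2 + q)*C - 5 = C*(2 + q) - 5 = -5 + C*(2 + q))
(-93*0 + h(19, 6))**2 = (-93*0 + (-5 + 2*19 + 19*6))**2 = (0 + (-5 + 38 + 114))**2 = (0 + 147)**2 = 147**2 = 21609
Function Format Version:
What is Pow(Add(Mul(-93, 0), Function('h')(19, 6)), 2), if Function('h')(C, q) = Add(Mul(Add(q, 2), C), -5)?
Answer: 21609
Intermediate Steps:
Function('h')(C, q) = Add(-5, Mul(C, Add(2, q))) (Function('h')(C, q) = Add(Mul(Add(2, q), C), -5) = Add(Mul(C, Add(2, q)), -5) = Add(-5, Mul(C, Add(2, q))))
Pow(Add(Mul(-93, 0), Function('h')(19, 6)), 2) = Pow(Add(Mul(-93, 0), Add(-5, Mul(2, 19), Mul(19, 6))), 2) = Pow(Add(0, Add(-5, 38, 114)), 2) = Pow(Add(0, 147), 2) = Pow(147, 2) = 21609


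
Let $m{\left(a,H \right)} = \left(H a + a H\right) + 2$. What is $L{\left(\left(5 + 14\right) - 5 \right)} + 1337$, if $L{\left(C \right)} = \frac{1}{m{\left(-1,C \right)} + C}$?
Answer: $\frac{16043}{12} \approx 1336.9$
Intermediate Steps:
$m{\left(a,H \right)} = 2 + 2 H a$ ($m{\left(a,H \right)} = \left(H a + H a\right) + 2 = 2 H a + 2 = 2 + 2 H a$)
$L{\left(C \right)} = \frac{1}{2 - C}$ ($L{\left(C \right)} = \frac{1}{\left(2 + 2 C \left(-1\right)\right) + C} = \frac{1}{\left(2 - 2 C\right) + C} = \frac{1}{2 - C}$)
$L{\left(\left(5 + 14\right) - 5 \right)} + 1337 = \frac{1}{2 - \left(\left(5 + 14\right) - 5\right)} + 1337 = \frac{1}{2 - \left(19 - 5\right)} + 1337 = \frac{1}{2 - 14} + 1337 = \frac{1}{-12} + 1337 = - \frac{1}{12} + 1337 = \frac{16043}{12}$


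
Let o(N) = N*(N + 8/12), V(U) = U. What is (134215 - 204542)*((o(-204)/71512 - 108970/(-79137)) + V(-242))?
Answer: 11942070156849937/707405643 ≈ 1.6882e+7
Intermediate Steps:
o(N) = N*(⅔ + N) (o(N) = N*(N + 8*(1/12)) = N*(N + ⅔) = N*(⅔ + N))
(134215 - 204542)*((o(-204)/71512 - 108970/(-79137)) + V(-242)) = (134215 - 204542)*((((⅓)*(-204)*(2 + 3*(-204)))/71512 - 108970/(-79137)) - 242) = -70327*((((⅓)*(-204)*(2 - 612))*(1/71512) - 108970*(-1/79137)) - 242) = -70327*((((⅓)*(-204)*(-610))*(1/71512) + 108970/79137) - 242) = -70327*((41480*(1/71512) + 108970/79137) - 242) = -70327*((5185/8939 + 108970/79137) - 242) = -70327*(1384408175/707405643 - 242) = -70327*(-169807757431/707405643) = 11942070156849937/707405643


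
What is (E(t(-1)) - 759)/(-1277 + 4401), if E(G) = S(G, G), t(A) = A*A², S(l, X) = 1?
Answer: -379/1562 ≈ -0.24264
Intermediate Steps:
t(A) = A³
E(G) = 1
(E(t(-1)) - 759)/(-1277 + 4401) = (1 - 759)/(-1277 + 4401) = -758/3124 = -758*1/3124 = -379/1562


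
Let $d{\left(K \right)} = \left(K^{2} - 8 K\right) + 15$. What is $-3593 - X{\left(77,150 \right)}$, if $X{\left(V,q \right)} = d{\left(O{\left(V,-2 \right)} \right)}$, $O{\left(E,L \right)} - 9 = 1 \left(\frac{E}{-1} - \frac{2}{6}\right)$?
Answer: $- \frac{79417}{9} \approx -8824.1$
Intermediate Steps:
$O{\left(E,L \right)} = \frac{26}{3} - E$ ($O{\left(E,L \right)} = 9 + 1 \left(\frac{E}{-1} - \frac{2}{6}\right) = 9 + 1 \left(E \left(-1\right) - \frac{1}{3}\right) = 9 + 1 \left(- E - \frac{1}{3}\right) = 9 + 1 \left(- \frac{1}{3} - E\right) = 9 - \left(\frac{1}{3} + E\right) = \frac{26}{3} - E$)
$d{\left(K \right)} = 15 + K^{2} - 8 K$
$X{\left(V,q \right)} = - \frac{163}{3} + \left(\frac{26}{3} - V\right)^{2} + 8 V$ ($X{\left(V,q \right)} = 15 + \left(\frac{26}{3} - V\right)^{2} - 8 \left(\frac{26}{3} - V\right) = 15 + \left(\frac{26}{3} - V\right)^{2} + \left(- \frac{208}{3} + 8 V\right) = - \frac{163}{3} + \left(\frac{26}{3} - V\right)^{2} + 8 V$)
$-3593 - X{\left(77,150 \right)} = -3593 - \left(\frac{187}{9} + 77^{2} - \frac{2156}{3}\right) = -3593 - \left(\frac{187}{9} + 5929 - \frac{2156}{3}\right) = -3593 - \frac{47080}{9} = - \frac{79417}{9}$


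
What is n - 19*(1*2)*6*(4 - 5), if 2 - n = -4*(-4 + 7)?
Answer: 242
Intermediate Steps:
n = 14 (n = 2 - (-4)*(-4 + 7) = 2 - (-4)*3 = 2 - 1*(-12) = 2 + 12 = 14)
n - 19*(1*2)*6*(4 - 5) = 14 - 19*(1*2)*6*(4 - 5) = 14 - 19*2*6*(-1) = 14 - 228*(-1) = 14 - 19*(-12) = 14 + 228 = 242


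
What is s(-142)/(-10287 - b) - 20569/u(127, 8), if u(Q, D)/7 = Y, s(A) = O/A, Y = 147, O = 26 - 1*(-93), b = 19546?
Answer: -87136044283/4359138294 ≈ -19.989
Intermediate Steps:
O = 119 (O = 26 + 93 = 119)
s(A) = 119/A
u(Q, D) = 1029 (u(Q, D) = 7*147 = 1029)
s(-142)/(-10287 - b) - 20569/u(127, 8) = (119/(-142))/(-10287 - 1*19546) - 20569/1029 = (119*(-1/142))/(-10287 - 19546) - 20569*1/1029 = -119/142/(-29833) - 20569/1029 = -119/142*(-1/29833) - 20569/1029 = 119/4236286 - 20569/1029 = -87136044283/4359138294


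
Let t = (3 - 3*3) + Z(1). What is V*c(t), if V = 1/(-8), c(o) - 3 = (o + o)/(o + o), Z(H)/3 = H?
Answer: -1/2 ≈ -0.50000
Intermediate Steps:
Z(H) = 3*H
t = -3 (t = (3 - 3*3) + 3*1 = (3 - 9) + 3 = -6 + 3 = -3)
c(o) = 4 (c(o) = 3 + (o + o)/(o + o) = 3 + (2*o)/((2*o)) = 3 + (2*o)*(1/(2*o)) = 3 + 1 = 4)
V = -1/8 ≈ -0.12500
V*c(t) = -1/8*4 = -1/2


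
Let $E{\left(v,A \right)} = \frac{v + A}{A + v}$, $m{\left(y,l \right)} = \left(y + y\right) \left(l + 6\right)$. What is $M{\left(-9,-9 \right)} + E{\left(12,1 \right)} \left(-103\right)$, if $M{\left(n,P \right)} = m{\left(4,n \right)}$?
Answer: $-127$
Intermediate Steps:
$m{\left(y,l \right)} = 2 y \left(6 + l\right)$
$M{\left(n,P \right)} = 48 + 8 n$ ($M{\left(n,P \right)} = 2 \cdot 4 \left(6 + n\right) = 48 + 8 n$)
$E{\left(v,A \right)} = 1$ ($E{\left(v,A \right)} = \frac{A + v}{A + v} = 1$)
$M{\left(-9,-9 \right)} + E{\left(12,1 \right)} \left(-103\right) = \left(48 + 8 \left(-9\right)\right) + 1 \left(-103\right) = \left(48 - 72\right) - 103 = -24 - 103 = -127$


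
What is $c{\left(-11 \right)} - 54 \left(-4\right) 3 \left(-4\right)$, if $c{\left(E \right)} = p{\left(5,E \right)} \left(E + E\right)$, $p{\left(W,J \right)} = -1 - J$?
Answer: $-2812$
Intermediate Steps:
$c{\left(E \right)} = 2 E \left(-1 - E\right)$ ($c{\left(E \right)} = \left(-1 - E\right) \left(E + E\right) = \left(-1 - E\right) 2 E = 2 E \left(-1 - E\right)$)
$c{\left(-11 \right)} - 54 \left(-4\right) 3 \left(-4\right) = \left(-2\right) \left(-11\right) \left(1 - 11\right) - 54 \left(-4\right) 3 \left(-4\right) = \left(-2\right) \left(-11\right) \left(-10\right) - 54 \left(\left(-12\right) \left(-4\right)\right) = -220 - 2592 = -2812$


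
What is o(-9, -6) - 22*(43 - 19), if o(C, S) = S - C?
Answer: -525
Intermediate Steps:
o(-9, -6) - 22*(43 - 19) = (-6 - 1*(-9)) - 22*(43 - 19) = (-6 + 9) - 22*24 = 3 - 528 = -525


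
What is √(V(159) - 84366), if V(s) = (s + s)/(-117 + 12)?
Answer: 2*I*√25838015/35 ≈ 290.46*I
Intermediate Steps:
V(s) = -2*s/105 (V(s) = (2*s)/(-105) = (2*s)*(-1/105) = -2*s/105)
√(V(159) - 84366) = √(-2/105*159 - 84366) = √(-106/35 - 84366) = √(-2952916/35) = 2*I*√25838015/35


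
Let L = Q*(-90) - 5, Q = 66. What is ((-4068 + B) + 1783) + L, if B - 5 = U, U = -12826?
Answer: -21051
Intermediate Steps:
B = -12821 (B = 5 - 12826 = -12821)
L = -5945 (L = 66*(-90) - 5 = -5940 - 5 = -5945)
((-4068 + B) + 1783) + L = ((-4068 - 12821) + 1783) - 5945 = (-16889 + 1783) - 5945 = -15106 - 5945 = -21051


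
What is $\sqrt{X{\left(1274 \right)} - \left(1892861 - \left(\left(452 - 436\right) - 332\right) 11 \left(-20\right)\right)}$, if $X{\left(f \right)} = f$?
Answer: $i \sqrt{1822067} \approx 1349.8 i$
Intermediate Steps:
$\sqrt{X{\left(1274 \right)} - \left(1892861 - \left(\left(452 - 436\right) - 332\right) 11 \left(-20\right)\right)} = \sqrt{1274 - \left(1892861 - \left(\left(452 - 436\right) - 332\right) 11 \left(-20\right)\right)} = \sqrt{1274 - \left(1892861 - \left(16 - 332\right) \left(-220\right)\right)} = \sqrt{1274 - 1823341} = \sqrt{-1822067} = i \sqrt{1822067}$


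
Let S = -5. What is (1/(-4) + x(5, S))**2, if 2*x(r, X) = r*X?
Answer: 2601/16 ≈ 162.56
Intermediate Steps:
x(r, X) = X*r/2 (x(r, X) = (r*X)/2 = (X*r)/2 = X*r/2)
(1/(-4) + x(5, S))**2 = (1/(-4) + (1/2)*(-5)*5)**2 = (-1/4 - 25/2)**2 = (-51/4)**2 = 2601/16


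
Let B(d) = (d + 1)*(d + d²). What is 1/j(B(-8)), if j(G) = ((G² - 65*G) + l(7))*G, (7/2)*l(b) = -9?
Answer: -1/70223440 ≈ -1.4240e-8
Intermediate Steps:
l(b) = -18/7 (l(b) = (2/7)*(-9) = -18/7)
B(d) = (1 + d)*(d + d²)
j(G) = G*(-18/7 + G² - 65*G) (j(G) = ((G² - 65*G) - 18/7)*G = (-18/7 + G² - 65*G)*G = G*(-18/7 + G² - 65*G))
1/j(B(-8)) = 1/((-8*(1 + (-8)² + 2*(-8)))*(-18 - (-3640)*(1 + (-8)² + 2*(-8)) + 7*(-8*(1 + (-8)² + 2*(-8)))²)/7) = 1/((-8*(1 + 64 - 16))*(-18 - (-3640)*(1 + 64 - 16) + 7*(-8*(1 + 64 - 16))²)/7) = 1/((-8*49)*(-18 - (-3640)*49 + 7*(-8*49)²)/7) = 1/((⅐)*(-392)*(-18 - 455*(-392) + 7*(-392)²)) = 1/((⅐)*(-392)*(-18 + 178360 + 7*153664)) = 1/((⅐)*(-392)*(-18 + 178360 + 1075648)) = 1/((⅐)*(-392)*1253990) = 1/(-70223440) = -1/70223440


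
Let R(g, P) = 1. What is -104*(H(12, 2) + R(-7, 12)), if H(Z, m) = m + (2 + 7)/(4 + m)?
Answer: -468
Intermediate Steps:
H(Z, m) = m + 9/(4 + m)
-104*(H(12, 2) + R(-7, 12)) = -104*((9 + 2**2 + 4*2)/(4 + 2) + 1) = -104*((9 + 4 + 8)/6 + 1) = -104*((1/6)*21 + 1) = -104*(7/2 + 1) = -104*9/2 = -468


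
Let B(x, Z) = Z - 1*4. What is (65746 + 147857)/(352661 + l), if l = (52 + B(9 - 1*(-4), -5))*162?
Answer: 213603/359627 ≈ 0.59396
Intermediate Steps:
B(x, Z) = -4 + Z (B(x, Z) = Z - 4 = -4 + Z)
l = 6966 (l = (52 + (-4 - 5))*162 = (52 - 9)*162 = 43*162 = 6966)
(65746 + 147857)/(352661 + l) = (65746 + 147857)/(352661 + 6966) = 213603/359627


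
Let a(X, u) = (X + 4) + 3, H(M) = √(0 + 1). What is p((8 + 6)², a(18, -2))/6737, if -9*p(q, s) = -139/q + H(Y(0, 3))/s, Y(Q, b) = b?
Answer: 1093/99033900 ≈ 1.1037e-5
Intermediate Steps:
H(M) = 1 (H(M) = √1 = 1)
a(X, u) = 7 + X (a(X, u) = (4 + X) + 3 = 7 + X)
p(q, s) = -1/(9*s) + 139/(9*q) (p(q, s) = -(-139/q + 1/s)/9 = -(1/s - 139/q)/9 = -1/(9*s) + 139/(9*q))
p((8 + 6)², a(18, -2))/6737 = ((-(8 + 6)² + 139*(7 + 18))/(9*((8 + 6)²)*(7 + 18)))/6737 = ((⅑)*(-1*14² + 139*25)/(14²*25))*(1/6737) = ((⅑)*(1/25)*(-1*196 + 3475)/196)*(1/6737) = ((⅑)*(1/196)*(1/25)*(-196 + 3475))*(1/6737) = ((⅑)*(1/196)*(1/25)*3279)*(1/6737) = (1093/14700)*(1/6737) = 1093/99033900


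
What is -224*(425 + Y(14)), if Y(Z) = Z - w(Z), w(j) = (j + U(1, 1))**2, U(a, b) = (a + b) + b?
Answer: -33600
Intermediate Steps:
U(a, b) = a + 2*b
w(j) = (3 + j)**2 (w(j) = (j + (1 + 2*1))**2 = (j + (1 + 2))**2 = (j + 3)**2 = (3 + j)**2)
Y(Z) = Z - (3 + Z)**2
-224*(425 + Y(14)) = -224*(425 + (14 - (3 + 14)**2)) = -224*(425 + (14 - 1*17**2)) = -224*(425 + (14 - 1*289)) = -224*(425 + (14 - 289)) = -224*(425 - 275) = -224*150 = -33600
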